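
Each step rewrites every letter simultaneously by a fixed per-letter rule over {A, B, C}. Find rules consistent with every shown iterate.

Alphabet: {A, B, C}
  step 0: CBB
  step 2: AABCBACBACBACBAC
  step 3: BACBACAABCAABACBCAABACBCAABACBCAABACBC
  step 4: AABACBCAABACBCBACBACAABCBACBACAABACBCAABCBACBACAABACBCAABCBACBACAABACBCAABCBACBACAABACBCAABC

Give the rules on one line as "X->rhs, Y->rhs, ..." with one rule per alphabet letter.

  step 3 ⇒ step 4: BACBACAABCAABACBCAABACBCAABACBCAABACBC ⇒ AA·BAC·BC·AA·BAC·BC·BAC·BAC·AA·BC·BAC·BAC·AA·BAC·BC·AA·BC·BAC·BAC·AA·BAC·BC·AA·BC·BAC·BAC·AA·BAC·BC·AA·BC·BAC·BAC·AA·BAC·BC·AA·BC
    A ↦ BAC
    B ↦ AA
    C ↦ BC

A->BAC, B->AA, C->BC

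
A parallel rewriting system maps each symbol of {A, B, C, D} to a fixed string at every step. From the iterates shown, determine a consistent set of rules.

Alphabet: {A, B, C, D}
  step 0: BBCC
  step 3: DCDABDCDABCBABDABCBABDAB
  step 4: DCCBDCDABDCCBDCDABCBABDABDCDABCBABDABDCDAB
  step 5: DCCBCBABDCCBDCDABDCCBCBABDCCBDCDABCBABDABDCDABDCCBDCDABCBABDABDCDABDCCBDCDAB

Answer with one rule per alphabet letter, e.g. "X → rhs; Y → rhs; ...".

  step 4 ⇒ step 5: DCCBDCDABDCCBDCDABCBABDABDCDABCBABDABDCDAB ⇒ DC·CB·CB·AB·DC·CB·DC·D·AB·DC·CB·CB·AB·DC·CB·DC·D·AB·CB·AB·D·AB·DC·D·AB·DC·CB·DC·D·AB·CB·AB·D·AB·DC·D·AB·DC·CB·DC·D·AB
    A ↦ D
    B ↦ AB
    C ↦ CB
    D ↦ DC

A->D, B->AB, C->CB, D->DC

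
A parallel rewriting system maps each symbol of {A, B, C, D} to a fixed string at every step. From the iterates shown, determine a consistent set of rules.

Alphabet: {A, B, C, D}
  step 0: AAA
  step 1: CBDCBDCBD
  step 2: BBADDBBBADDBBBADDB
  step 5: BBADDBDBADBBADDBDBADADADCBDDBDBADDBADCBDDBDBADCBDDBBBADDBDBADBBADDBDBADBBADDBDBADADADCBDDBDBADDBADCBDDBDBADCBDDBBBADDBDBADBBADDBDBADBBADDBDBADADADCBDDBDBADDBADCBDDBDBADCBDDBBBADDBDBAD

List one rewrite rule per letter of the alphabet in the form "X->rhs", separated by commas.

A->CBD, B->AD, C->BB, D->DB

  step 1 ⇒ step 2: CBDCBDCBD ⇒ BB·AD·DB·BB·AD·DB·BB·AD·DB
    B ↦ AD
    C ↦ BB
    D ↦ DB
  step 0 ⇒ step 1: AAA ⇒ CBD·CBD·CBD
    A ↦ CBD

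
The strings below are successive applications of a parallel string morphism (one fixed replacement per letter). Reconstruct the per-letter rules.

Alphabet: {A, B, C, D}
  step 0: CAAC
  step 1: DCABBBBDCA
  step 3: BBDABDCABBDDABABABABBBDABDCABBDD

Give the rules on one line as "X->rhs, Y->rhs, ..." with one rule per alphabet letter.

  step 0 ⇒ step 1: CAAC ⇒ DCA·BB·BB·DCA
    A ↦ BB
    C ↦ DCA
    B ↦ D  (constrained at step 1)
    D ↦ AB  (constrained at step 1)

A->BB, B->D, C->DCA, D->AB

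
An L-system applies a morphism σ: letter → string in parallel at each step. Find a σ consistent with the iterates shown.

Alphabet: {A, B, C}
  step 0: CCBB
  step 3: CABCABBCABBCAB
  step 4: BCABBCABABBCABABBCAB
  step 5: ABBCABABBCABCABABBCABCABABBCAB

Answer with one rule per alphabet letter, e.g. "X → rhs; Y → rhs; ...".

  step 4 ⇒ step 5: BCABBCABABBCABABBCAB ⇒ AB·B·C·AB·AB·B·C·AB·C·AB·AB·B·C·AB·C·AB·AB·B·C·AB
    A ↦ C
    B ↦ AB
    C ↦ B

A->C, B->AB, C->B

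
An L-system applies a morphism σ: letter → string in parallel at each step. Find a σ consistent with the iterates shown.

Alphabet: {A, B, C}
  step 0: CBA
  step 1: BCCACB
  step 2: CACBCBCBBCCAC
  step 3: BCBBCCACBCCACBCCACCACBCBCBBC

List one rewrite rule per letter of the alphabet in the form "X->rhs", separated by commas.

A->B, B->CAC, C->BC

  step 2 ⇒ step 3: CACBCBCBBCCAC ⇒ BC·B·BC·CAC·BC·CAC·BC·CAC·CAC·BC·BC·B·BC
    A ↦ B
    B ↦ CAC
    C ↦ BC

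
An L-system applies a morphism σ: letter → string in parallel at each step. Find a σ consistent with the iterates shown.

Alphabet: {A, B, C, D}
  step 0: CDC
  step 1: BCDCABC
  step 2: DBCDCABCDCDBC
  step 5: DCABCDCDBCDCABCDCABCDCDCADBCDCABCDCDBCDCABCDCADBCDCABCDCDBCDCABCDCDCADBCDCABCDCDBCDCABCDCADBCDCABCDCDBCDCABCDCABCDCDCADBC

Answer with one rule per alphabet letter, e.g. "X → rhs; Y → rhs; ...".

  step 1 ⇒ step 2: BCDCABC ⇒ D·BC·DCA·BC·DC·D·BC
    A ↦ DC
    B ↦ D
    C ↦ BC
    D ↦ DCA

A->DC, B->D, C->BC, D->DCA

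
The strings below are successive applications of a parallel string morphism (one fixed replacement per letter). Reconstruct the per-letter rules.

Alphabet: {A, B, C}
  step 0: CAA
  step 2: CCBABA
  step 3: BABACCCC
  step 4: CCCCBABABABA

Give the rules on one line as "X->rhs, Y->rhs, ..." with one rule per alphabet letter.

A->C, B->C, C->BA

  step 3 ⇒ step 4: BABACCCC ⇒ C·C·C·C·BA·BA·BA·BA
    A ↦ C
    B ↦ C
    C ↦ BA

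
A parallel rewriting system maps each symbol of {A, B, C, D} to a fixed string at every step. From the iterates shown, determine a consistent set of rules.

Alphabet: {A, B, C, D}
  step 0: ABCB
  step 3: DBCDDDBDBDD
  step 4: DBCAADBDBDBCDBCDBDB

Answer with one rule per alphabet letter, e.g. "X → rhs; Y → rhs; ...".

  step 3 ⇒ step 4: DBCDDDBDBDD ⇒ DB·C·AA·DB·DB·DB·C·DB·C·DB·DB
    B ↦ C
    C ↦ AA
    D ↦ DB
    A ↦ D  (constrained at step 0)

A->D, B->C, C->AA, D->DB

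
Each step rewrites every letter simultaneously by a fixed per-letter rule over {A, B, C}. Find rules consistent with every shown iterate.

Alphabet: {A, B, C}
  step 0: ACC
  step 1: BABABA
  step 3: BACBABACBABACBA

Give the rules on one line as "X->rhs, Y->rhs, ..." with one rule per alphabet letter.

A->BA, B->C, C->BA

  step 0 ⇒ step 1: ACC ⇒ BA·BA·BA
    A ↦ BA
    C ↦ BA
    B ↦ C  (constrained at step 1)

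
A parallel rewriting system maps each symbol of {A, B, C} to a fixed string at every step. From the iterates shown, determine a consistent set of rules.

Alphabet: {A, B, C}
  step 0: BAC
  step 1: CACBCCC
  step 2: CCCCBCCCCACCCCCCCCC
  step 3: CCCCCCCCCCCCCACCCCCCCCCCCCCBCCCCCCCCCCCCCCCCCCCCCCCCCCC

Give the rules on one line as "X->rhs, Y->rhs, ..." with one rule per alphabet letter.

A->CB, B->CA, C->CCC

  step 2 ⇒ step 3: CCCCBCCCCACCCCCCCCC ⇒ CCC·CCC·CCC·CCC·CA·CCC·CCC·CCC·CCC·CB·CCC·CCC·CCC·CCC·CCC·CCC·CCC·CCC·CCC
    A ↦ CB
    B ↦ CA
    C ↦ CCC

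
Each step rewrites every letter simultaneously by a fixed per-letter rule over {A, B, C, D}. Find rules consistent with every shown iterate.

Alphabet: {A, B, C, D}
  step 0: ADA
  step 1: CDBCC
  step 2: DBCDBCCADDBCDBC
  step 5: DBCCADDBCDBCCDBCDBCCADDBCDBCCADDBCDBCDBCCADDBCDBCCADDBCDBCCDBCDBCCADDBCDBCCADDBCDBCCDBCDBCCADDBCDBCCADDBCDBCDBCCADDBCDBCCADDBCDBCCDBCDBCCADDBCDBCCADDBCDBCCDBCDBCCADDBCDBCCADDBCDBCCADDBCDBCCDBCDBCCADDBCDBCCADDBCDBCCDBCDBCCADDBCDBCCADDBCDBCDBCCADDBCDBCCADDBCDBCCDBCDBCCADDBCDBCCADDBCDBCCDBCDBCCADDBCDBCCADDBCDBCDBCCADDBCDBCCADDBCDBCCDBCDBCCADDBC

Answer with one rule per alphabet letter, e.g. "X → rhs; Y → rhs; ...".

A->C, B->CAD, C->DBC, D->DBC

  step 1 ⇒ step 2: CDBCC ⇒ DBC·DBC·CAD·DBC·DBC
    B ↦ CAD
    C ↦ DBC
    D ↦ DBC
  step 0 ⇒ step 1: ADA ⇒ C·DBC·C
    A ↦ C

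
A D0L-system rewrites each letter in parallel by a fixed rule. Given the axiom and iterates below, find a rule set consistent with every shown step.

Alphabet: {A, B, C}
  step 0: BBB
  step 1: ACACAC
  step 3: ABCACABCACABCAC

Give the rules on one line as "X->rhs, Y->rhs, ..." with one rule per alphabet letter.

  step 0 ⇒ step 1: BBB ⇒ AC·AC·AC
    B ↦ AC
    A ↦ C  (constrained at step 1)
    C ↦ AB  (constrained at step 1)

A->C, B->AC, C->AB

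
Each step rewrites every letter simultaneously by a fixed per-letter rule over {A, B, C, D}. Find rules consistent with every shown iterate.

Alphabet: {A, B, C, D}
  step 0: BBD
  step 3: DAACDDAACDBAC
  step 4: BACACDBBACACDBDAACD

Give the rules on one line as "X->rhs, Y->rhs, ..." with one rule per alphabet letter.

A->AC, B->DA, C->D, D->B

  step 3 ⇒ step 4: DAACDDAACDBAC ⇒ B·AC·AC·D·B·B·AC·AC·D·B·DA·AC·D
    A ↦ AC
    B ↦ DA
    C ↦ D
    D ↦ B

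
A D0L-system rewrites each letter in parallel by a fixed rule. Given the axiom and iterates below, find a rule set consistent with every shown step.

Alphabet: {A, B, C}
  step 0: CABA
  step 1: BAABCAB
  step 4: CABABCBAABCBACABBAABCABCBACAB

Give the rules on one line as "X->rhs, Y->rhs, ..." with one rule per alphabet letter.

A->AB, B->C, C->BA

  step 0 ⇒ step 1: CABA ⇒ BA·AB·C·AB
    A ↦ AB
    B ↦ C
    C ↦ BA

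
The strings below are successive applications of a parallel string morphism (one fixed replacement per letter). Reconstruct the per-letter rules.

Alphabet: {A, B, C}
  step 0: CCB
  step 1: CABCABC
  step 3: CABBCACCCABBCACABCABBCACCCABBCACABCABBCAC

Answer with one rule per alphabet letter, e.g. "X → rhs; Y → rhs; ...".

  step 0 ⇒ step 1: CCB ⇒ CAB·CAB·C
    B ↦ C
    C ↦ CAB
    A ↦ BCA  (constrained at step 1)

A->BCA, B->C, C->CAB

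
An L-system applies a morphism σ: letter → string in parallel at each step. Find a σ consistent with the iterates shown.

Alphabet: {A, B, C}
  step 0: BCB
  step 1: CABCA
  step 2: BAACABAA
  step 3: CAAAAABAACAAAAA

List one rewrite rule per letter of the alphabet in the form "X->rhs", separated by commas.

A->AA, B->CA, C->B

  step 2 ⇒ step 3: BAACABAA ⇒ CA·AA·AA·B·AA·CA·AA·AA
    A ↦ AA
    B ↦ CA
    C ↦ B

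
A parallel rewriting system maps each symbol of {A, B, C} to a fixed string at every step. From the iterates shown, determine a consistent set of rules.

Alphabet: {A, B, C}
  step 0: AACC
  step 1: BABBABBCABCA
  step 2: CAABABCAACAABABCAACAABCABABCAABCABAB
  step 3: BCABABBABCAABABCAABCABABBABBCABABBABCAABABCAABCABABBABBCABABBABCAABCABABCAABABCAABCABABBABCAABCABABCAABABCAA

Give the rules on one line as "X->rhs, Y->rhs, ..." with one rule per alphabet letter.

  step 2 ⇒ step 3: CAABABCAACAABABCAACAABCABABCAABCABAB ⇒ BCA·BAB·BAB·CAA·BAB·CAA·BCA·BAB·BAB·BCA·BAB·BAB·CAA·BAB·CAA·BCA·BAB·BAB·BCA·BAB·BAB·CAA·BCA·BAB·CAA·BAB·CAA·BCA·BAB·BAB·CAA·BCA·BAB·CAA·BAB·CAA
    A ↦ BAB
    B ↦ CAA
    C ↦ BCA

A->BAB, B->CAA, C->BCA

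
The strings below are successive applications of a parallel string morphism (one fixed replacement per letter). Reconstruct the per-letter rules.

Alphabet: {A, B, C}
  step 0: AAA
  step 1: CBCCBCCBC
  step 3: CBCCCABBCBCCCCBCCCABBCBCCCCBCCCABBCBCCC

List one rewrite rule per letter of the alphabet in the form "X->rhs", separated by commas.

  step 0 ⇒ step 1: AAA ⇒ CBC·CBC·CBC
    A ↦ CBC
    B ↦ C  (constrained at step 1)
    C ↦ ABB  (constrained at step 1)

A->CBC, B->C, C->ABB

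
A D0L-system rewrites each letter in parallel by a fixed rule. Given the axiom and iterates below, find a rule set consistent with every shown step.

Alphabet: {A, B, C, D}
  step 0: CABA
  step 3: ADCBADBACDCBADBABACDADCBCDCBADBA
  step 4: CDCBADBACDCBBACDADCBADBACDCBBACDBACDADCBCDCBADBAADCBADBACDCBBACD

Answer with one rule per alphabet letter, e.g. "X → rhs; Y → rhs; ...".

A->CD, B->BA, C->AD, D->CB

  step 3 ⇒ step 4: ADCBADBACDCBADBABACDADCBCDCBADBA ⇒ CD·CB·AD·BA·CD·CB·BA·CD·AD·CB·AD·BA·CD·CB·BA·CD·BA·CD·AD·CB·CD·CB·AD·BA·AD·CB·AD·BA·CD·CB·BA·CD
    A ↦ CD
    B ↦ BA
    C ↦ AD
    D ↦ CB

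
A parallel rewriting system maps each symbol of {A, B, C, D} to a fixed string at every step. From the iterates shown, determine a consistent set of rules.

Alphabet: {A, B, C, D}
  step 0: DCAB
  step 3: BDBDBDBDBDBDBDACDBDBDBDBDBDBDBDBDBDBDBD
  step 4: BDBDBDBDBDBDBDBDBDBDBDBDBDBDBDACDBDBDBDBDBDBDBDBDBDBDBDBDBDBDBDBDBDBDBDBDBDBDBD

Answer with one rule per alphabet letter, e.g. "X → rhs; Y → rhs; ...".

  step 3 ⇒ step 4: BDBDBDBDBDBDBDACDBDBDBDBDBDBDBDBDBDBDBD ⇒ BD·BD·BD·BD·BD·BD·BD·BD·BD·BD·BD·BD·BD·BD·BD·ACD·BD·BD·BD·BD·BD·BD·BD·BD·BD·BD·BD·BD·BD·BD·BD·BD·BD·BD·BD·BD·BD·BD·BD
    A ↦ BD
    B ↦ BD
    C ↦ ACD
    D ↦ BD

A->BD, B->BD, C->ACD, D->BD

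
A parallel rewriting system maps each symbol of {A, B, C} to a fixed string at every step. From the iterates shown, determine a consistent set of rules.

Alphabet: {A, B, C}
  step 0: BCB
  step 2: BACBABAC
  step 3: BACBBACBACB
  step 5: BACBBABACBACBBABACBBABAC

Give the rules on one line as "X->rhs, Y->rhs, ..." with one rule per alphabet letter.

  step 2 ⇒ step 3: BACBABAC ⇒ BA·C·B·BA·C·BA·C·B
    A ↦ C
    B ↦ BA
    C ↦ B

A->C, B->BA, C->B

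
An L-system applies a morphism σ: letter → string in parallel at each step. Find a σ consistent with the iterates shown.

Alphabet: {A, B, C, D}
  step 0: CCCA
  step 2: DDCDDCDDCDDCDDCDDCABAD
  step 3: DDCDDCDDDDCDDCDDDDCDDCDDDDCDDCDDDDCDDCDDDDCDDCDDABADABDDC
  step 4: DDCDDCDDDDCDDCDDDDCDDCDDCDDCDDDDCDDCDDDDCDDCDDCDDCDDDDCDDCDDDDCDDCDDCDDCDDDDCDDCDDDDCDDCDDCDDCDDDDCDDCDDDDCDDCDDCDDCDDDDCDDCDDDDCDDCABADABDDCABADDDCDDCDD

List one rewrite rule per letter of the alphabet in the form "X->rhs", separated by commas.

A->AB, B->AD, C->DD, D->DDC

  step 3 ⇒ step 4: DDCDDCDDDDCDDCDDDDCDDCDDDDCDDCDDDDCDDCDDDDCDDCDDABADABDDC ⇒ DDC·DDC·DD·DDC·DDC·DD·DDC·DDC·DDC·DDC·DD·DDC·DDC·DD·DDC·DDC·DDC·DDC·DD·DDC·DDC·DD·DDC·DDC·DDC·DDC·DD·DDC·DDC·DD·DDC·DDC·DDC·DDC·DD·DDC·DDC·DD·DDC·DDC·DDC·DDC·DD·DDC·DDC·DD·DDC·DDC·AB·AD·AB·DDC·AB·AD·DDC·DDC·DD
    A ↦ AB
    B ↦ AD
    C ↦ DD
    D ↦ DDC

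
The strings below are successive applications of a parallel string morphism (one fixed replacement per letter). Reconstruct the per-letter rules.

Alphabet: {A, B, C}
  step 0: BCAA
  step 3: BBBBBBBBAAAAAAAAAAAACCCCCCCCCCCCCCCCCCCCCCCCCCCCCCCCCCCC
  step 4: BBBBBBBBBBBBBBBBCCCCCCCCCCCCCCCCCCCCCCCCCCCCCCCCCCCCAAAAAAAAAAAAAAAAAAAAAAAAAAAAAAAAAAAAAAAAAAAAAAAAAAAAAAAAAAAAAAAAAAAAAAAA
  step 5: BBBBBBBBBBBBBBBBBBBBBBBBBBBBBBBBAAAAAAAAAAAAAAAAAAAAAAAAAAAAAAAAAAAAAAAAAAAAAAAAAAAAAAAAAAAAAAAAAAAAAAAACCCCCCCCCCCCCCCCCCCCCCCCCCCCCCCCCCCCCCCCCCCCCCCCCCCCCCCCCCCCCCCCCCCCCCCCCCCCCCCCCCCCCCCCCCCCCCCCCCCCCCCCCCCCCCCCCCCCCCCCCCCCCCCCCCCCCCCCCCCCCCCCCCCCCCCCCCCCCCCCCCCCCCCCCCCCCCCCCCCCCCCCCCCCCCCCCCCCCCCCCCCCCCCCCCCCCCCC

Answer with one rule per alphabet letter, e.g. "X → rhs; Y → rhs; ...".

A->CCC, B->BB, C->AA

  step 4 ⇒ step 5: BBBBBBBBBBBBBBBBCCCCCCCCCCCCCCCCCCCCCCCCCCCCCCCCCCCCAAAAAAAAAAAAAAAAAAAAAAAAAAAAAAAAAAAAAAAAAAAAAAAAAAAAAAAAAAAAAAAAAAAAAAAA ⇒ BB·BB·BB·BB·BB·BB·BB·BB·BB·BB·BB·BB·BB·BB·BB·BB·AA·AA·AA·AA·AA·AA·AA·AA·AA·AA·AA·AA·AA·AA·AA·AA·AA·AA·AA·AA·AA·AA·AA·AA·AA·AA·AA·AA·AA·AA·AA·AA·AA·AA·AA·AA·CCC·CCC·CCC·CCC·CCC·CCC·CCC·CCC·CCC·CCC·CCC·CCC·CCC·CCC·CCC·CCC·CCC·CCC·CCC·CCC·CCC·CCC·CCC·CCC·CCC·CCC·CCC·CCC·CCC·CCC·CCC·CCC·CCC·CCC·CCC·CCC·CCC·CCC·CCC·CCC·CCC·CCC·CCC·CCC·CCC·CCC·CCC·CCC·CCC·CCC·CCC·CCC·CCC·CCC·CCC·CCC·CCC·CCC·CCC·CCC·CCC·CCC·CCC·CCC·CCC·CCC·CCC·CCC·CCC·CCC·CCC·CCC
    A ↦ CCC
    B ↦ BB
    C ↦ AA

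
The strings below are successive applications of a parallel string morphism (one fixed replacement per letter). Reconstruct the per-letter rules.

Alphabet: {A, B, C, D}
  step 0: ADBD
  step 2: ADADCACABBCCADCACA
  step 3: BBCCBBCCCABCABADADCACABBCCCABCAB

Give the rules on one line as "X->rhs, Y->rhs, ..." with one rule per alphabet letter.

  step 2 ⇒ step 3: ADADCACABBCCADCACA ⇒ B·BCC·B·BCC·CA·B·CA·B·AD·AD·CA·CA·B·BCC·CA·B·CA·B
    A ↦ B
    B ↦ AD
    C ↦ CA
    D ↦ BCC

A->B, B->AD, C->CA, D->BCC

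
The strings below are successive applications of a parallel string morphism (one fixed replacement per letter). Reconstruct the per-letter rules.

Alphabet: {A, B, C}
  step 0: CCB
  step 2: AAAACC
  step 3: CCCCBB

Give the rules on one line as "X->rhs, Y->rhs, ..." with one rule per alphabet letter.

A->C, B->AA, C->B

  step 2 ⇒ step 3: AAAACC ⇒ C·C·C·C·B·B
    A ↦ C
    C ↦ B
    B ↦ AA  (constrained at step 0)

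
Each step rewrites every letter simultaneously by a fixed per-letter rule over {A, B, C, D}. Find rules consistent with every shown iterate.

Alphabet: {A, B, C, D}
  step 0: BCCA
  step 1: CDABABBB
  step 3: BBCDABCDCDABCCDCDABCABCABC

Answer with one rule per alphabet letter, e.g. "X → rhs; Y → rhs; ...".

A->BB, B->CD, C->AB, D->C

  step 0 ⇒ step 1: BCCA ⇒ CD·AB·AB·BB
    A ↦ BB
    B ↦ CD
    C ↦ AB
    D ↦ C  (constrained at step 1)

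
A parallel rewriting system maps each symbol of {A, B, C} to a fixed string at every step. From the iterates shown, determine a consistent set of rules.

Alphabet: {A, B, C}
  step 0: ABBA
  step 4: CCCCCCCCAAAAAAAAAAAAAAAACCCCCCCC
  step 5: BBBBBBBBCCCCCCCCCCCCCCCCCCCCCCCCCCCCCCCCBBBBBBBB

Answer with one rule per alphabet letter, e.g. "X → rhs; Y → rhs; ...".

A->CC, B->AA, C->B

  step 4 ⇒ step 5: CCCCCCCCAAAAAAAAAAAAAAAACCCCCCCC ⇒ B·B·B·B·B·B·B·B·CC·CC·CC·CC·CC·CC·CC·CC·CC·CC·CC·CC·CC·CC·CC·CC·B·B·B·B·B·B·B·B
    A ↦ CC
    C ↦ B
    B ↦ AA  (constrained at step 0)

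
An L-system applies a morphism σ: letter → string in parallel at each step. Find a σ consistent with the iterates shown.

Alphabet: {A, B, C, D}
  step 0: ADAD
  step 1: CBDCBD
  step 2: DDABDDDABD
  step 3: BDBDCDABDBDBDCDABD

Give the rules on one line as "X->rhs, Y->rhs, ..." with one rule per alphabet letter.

  step 2 ⇒ step 3: DDABDDDABD ⇒ BD·BD·C·DA·BD·BD·BD·C·DA·BD
    A ↦ C
    B ↦ DA
    D ↦ BD
  step 1 ⇒ step 2: CBDCBD ⇒ D·DA·BD·D·DA·BD
    C ↦ D

A->C, B->DA, C->D, D->BD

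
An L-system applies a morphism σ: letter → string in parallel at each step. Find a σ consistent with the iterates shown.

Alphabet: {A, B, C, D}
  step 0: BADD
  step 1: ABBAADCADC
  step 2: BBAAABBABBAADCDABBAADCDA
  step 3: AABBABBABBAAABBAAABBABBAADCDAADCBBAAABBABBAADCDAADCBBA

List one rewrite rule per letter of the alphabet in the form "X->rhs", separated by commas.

A->BBA, B->A, C->DA, D->ADC

  step 2 ⇒ step 3: BBAAABBABBAADCDABBAADCDA ⇒ A·A·BBA·BBA·BBA·A·A·BBA·A·A·BBA·BBA·ADC·DA·ADC·BBA·A·A·BBA·BBA·ADC·DA·ADC·BBA
    A ↦ BBA
    B ↦ A
    C ↦ DA
    D ↦ ADC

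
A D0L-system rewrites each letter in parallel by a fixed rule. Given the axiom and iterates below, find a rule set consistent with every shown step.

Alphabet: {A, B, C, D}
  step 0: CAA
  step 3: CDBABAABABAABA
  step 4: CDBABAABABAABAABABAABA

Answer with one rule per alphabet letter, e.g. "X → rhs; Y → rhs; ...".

  step 3 ⇒ step 4: CDBABAABABAABA ⇒ CD·B·A·BA·A·BA·BA·A·BA·A·BA·BA·A·BA
    A ↦ BA
    B ↦ A
    C ↦ CD
    D ↦ B

A->BA, B->A, C->CD, D->B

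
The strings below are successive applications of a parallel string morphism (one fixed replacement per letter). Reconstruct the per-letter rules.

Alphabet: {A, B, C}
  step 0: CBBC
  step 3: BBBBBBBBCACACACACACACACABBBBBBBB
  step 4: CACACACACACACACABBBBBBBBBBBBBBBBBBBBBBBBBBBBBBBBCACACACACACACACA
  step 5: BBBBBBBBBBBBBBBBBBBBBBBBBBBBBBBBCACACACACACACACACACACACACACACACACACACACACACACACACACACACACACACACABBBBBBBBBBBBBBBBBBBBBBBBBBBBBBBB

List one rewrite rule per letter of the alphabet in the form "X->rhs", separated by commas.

A->BB, B->CA, C->BB

  step 4 ⇒ step 5: CACACACACACACACABBBBBBBBBBBBBBBBBBBBBBBBBBBBBBBBCACACACACACACACA ⇒ BB·BB·BB·BB·BB·BB·BB·BB·BB·BB·BB·BB·BB·BB·BB·BB·CA·CA·CA·CA·CA·CA·CA·CA·CA·CA·CA·CA·CA·CA·CA·CA·CA·CA·CA·CA·CA·CA·CA·CA·CA·CA·CA·CA·CA·CA·CA·CA·BB·BB·BB·BB·BB·BB·BB·BB·BB·BB·BB·BB·BB·BB·BB·BB
    A ↦ BB
    B ↦ CA
    C ↦ BB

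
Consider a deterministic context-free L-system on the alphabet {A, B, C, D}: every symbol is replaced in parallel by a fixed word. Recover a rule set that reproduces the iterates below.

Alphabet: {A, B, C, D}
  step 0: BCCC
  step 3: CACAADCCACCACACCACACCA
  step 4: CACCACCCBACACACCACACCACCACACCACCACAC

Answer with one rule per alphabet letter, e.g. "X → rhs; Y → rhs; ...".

  step 3 ⇒ step 4: CACAADCCACCACACCACACCA ⇒ CA·C·CA·C·C·CBA·CA·CA·C·CA·CA·C·CA·C·CA·CA·C·CA·C·CA·CA·C
    A ↦ C
    C ↦ CA
    D ↦ CBA
    B ↦ AD  (constrained at step 0)

A->C, B->AD, C->CA, D->CBA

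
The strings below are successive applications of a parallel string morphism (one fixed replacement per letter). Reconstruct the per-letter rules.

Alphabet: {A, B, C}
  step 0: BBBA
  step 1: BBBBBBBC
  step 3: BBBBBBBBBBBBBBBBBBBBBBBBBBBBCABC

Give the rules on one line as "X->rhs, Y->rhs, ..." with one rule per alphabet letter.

  step 0 ⇒ step 1: BBBA ⇒ BB·BB·BB·BC
    A ↦ BC
    B ↦ BB
    C ↦ CA  (constrained at step 1)

A->BC, B->BB, C->CA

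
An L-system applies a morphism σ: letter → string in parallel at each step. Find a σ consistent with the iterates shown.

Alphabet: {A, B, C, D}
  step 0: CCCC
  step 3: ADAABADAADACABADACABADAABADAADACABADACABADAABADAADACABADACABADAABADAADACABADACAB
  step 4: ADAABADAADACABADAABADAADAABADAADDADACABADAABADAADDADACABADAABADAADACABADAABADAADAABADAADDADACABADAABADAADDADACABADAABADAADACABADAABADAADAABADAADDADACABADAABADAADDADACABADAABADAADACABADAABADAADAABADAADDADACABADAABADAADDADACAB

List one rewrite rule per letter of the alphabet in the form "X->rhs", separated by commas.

  step 3 ⇒ step 4: ADAABADAADACABADACABADAABADAADACABADACABADAABADAADACABADACABADAABADAADACABADACAB ⇒ ADA·AB·ADA·ADA·CAB·ADA·AB·ADA·ADA·AB·ADA·ADD·ADA·CAB·ADA·AB·ADA·ADD·ADA·CAB·ADA·AB·ADA·ADA·CAB·ADA·AB·ADA·ADA·AB·ADA·ADD·ADA·CAB·ADA·AB·ADA·ADD·ADA·CAB·ADA·AB·ADA·ADA·CAB·ADA·AB·ADA·ADA·AB·ADA·ADD·ADA·CAB·ADA·AB·ADA·ADD·ADA·CAB·ADA·AB·ADA·ADA·CAB·ADA·AB·ADA·ADA·AB·ADA·ADD·ADA·CAB·ADA·AB·ADA·ADD·ADA·CAB
    A ↦ ADA
    B ↦ CAB
    C ↦ ADD
    D ↦ AB

A->ADA, B->CAB, C->ADD, D->AB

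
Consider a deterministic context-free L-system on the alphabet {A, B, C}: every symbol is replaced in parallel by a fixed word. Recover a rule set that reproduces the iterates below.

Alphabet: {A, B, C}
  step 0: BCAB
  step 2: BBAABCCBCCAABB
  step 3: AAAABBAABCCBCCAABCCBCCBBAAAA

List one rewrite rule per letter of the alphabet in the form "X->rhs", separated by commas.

A->B, B->AA, C->BCC

  step 2 ⇒ step 3: BBAABCCBCCAABB ⇒ AA·AA·B·B·AA·BCC·BCC·AA·BCC·BCC·B·B·AA·AA
    A ↦ B
    B ↦ AA
    C ↦ BCC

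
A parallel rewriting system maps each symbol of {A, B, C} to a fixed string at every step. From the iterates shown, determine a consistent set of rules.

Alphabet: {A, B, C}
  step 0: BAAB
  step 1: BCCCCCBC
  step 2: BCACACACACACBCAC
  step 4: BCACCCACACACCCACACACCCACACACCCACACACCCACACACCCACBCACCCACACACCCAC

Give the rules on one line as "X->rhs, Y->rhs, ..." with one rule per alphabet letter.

A->CC, B->BC, C->AC

  step 1 ⇒ step 2: BCCCCCBC ⇒ BC·AC·AC·AC·AC·AC·BC·AC
    B ↦ BC
    C ↦ AC
  step 0 ⇒ step 1: BAAB ⇒ BC·CC·CC·BC
    A ↦ CC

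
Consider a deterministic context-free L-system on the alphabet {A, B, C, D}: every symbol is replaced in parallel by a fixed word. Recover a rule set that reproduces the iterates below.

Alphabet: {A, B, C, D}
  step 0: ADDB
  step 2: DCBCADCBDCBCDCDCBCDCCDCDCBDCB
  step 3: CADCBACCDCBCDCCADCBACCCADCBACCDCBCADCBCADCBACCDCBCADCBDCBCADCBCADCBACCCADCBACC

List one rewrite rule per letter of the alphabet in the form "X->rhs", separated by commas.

A->CDC, B->ACC, C->DCB, D->CA

  step 2 ⇒ step 3: DCBCADCBDCBCDCDCBCDCCDCDCBDCB ⇒ CA·DCB·ACC·DCB·CDC·CA·DCB·ACC·CA·DCB·ACC·DCB·CA·DCB·CA·DCB·ACC·DCB·CA·DCB·DCB·CA·DCB·CA·DCB·ACC·CA·DCB·ACC
    A ↦ CDC
    B ↦ ACC
    C ↦ DCB
    D ↦ CA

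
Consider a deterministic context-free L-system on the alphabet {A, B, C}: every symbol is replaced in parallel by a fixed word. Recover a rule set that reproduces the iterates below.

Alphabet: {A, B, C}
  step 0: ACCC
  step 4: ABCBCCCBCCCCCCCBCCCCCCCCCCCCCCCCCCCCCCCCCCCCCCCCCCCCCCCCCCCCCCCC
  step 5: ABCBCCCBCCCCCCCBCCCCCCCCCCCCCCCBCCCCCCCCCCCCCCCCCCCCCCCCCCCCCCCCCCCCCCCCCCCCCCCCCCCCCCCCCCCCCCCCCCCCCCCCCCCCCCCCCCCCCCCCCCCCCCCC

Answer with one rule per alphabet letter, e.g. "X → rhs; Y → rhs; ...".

  step 4 ⇒ step 5: ABCBCCCBCCCCCCCBCCCCCCCCCCCCCCCCCCCCCCCCCCCCCCCCCCCCCCCCCCCCCCCC ⇒ AB·CB·CC·CB·CC·CC·CC·CB·CC·CC·CC·CC·CC·CC·CC·CB·CC·CC·CC·CC·CC·CC·CC·CC·CC·CC·CC·CC·CC·CC·CC·CC·CC·CC·CC·CC·CC·CC·CC·CC·CC·CC·CC·CC·CC·CC·CC·CC·CC·CC·CC·CC·CC·CC·CC·CC·CC·CC·CC·CC·CC·CC·CC·CC
    A ↦ AB
    B ↦ CB
    C ↦ CC

A->AB, B->CB, C->CC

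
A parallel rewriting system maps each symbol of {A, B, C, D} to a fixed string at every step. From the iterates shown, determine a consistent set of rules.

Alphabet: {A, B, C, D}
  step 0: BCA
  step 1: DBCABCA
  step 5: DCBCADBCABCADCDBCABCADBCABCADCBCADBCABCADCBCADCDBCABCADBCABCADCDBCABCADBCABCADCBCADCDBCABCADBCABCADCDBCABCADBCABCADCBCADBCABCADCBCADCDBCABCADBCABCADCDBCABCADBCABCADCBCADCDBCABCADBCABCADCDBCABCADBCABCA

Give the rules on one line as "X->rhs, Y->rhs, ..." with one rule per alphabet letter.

A->BCA, B->D, C->BCA, D->DC

  step 0 ⇒ step 1: BCA ⇒ D·BCA·BCA
    A ↦ BCA
    B ↦ D
    C ↦ BCA
    D ↦ DC  (constrained at step 1)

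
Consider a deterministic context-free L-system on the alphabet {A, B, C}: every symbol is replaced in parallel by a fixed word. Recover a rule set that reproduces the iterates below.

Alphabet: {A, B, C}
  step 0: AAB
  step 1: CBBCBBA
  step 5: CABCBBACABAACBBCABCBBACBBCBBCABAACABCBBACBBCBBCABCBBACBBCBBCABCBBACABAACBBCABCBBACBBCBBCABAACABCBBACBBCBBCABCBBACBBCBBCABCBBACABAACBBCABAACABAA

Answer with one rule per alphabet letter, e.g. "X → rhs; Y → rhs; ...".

A->CBB, B->A, C->CAB

  step 0 ⇒ step 1: AAB ⇒ CBB·CBB·A
    A ↦ CBB
    B ↦ A
    C ↦ CAB  (constrained at step 1)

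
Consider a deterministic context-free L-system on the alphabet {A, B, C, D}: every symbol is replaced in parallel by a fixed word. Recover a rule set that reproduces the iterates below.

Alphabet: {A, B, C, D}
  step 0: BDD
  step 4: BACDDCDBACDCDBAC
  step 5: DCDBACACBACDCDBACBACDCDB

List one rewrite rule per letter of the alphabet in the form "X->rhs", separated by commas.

  step 4 ⇒ step 5: BACDDCDBACDCDBAC ⇒ D·CD·B·AC·AC·B·AC·D·CD·B·AC·B·AC·D·CD·B
    A ↦ CD
    B ↦ D
    C ↦ B
    D ↦ AC

A->CD, B->D, C->B, D->AC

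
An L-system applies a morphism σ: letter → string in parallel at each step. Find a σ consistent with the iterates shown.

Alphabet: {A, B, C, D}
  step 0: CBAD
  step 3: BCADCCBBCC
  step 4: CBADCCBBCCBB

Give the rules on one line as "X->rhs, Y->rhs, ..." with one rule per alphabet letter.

A->AD, B->C, C->B, D->CC

  step 3 ⇒ step 4: BCADCCBBCC ⇒ C·B·AD·CC·B·B·C·C·B·B
    A ↦ AD
    B ↦ C
    C ↦ B
    D ↦ CC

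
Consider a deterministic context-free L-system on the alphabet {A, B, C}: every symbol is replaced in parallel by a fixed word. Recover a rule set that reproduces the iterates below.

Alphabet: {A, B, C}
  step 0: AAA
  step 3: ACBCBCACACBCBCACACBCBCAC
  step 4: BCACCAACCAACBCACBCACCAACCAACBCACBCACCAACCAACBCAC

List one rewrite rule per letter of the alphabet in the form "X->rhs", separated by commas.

  step 3 ⇒ step 4: ACBCBCACACBCBCACACBCBCAC ⇒ BC·AC·CA·AC·CA·AC·BC·AC·BC·AC·CA·AC·CA·AC·BC·AC·BC·AC·CA·AC·CA·AC·BC·AC
    A ↦ BC
    B ↦ CA
    C ↦ AC

A->BC, B->CA, C->AC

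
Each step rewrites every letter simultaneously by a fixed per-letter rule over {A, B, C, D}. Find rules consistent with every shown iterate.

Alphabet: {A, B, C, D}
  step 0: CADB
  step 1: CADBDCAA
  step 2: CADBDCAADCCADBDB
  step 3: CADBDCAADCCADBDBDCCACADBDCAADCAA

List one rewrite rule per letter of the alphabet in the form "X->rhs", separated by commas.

A->DB, B->AA, C->CA, D->DC

  step 2 ⇒ step 3: CADBDCAADCCADBDB ⇒ CA·DB·DC·AA·DC·CA·DB·DB·DC·CA·CA·DB·DC·AA·DC·AA
    A ↦ DB
    B ↦ AA
    C ↦ CA
    D ↦ DC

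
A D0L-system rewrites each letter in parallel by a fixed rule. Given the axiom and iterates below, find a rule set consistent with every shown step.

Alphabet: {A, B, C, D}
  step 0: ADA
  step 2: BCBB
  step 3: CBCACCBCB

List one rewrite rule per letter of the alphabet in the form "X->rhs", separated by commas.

  step 2 ⇒ step 3: BCBB ⇒ CB·CAC·CB·CB
    B ↦ CB
    C ↦ CAC
    A ↦ D  (constrained at step 0)
    D ↦ B  (constrained at step 0)

A->D, B->CB, C->CAC, D->B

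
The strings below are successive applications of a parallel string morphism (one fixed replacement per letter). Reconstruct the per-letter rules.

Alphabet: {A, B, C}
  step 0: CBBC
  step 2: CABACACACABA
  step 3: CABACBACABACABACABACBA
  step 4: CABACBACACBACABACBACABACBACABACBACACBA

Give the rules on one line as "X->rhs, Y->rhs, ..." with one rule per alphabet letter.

  step 3 ⇒ step 4: CABACBACABACABACABACBA ⇒ CA·BA·C·BA·CA·C·BA·CA·BA·C·BA·CA·BA·C·BA·CA·BA·C·BA·CA·C·BA
    A ↦ BA
    B ↦ C
    C ↦ CA

A->BA, B->C, C->CA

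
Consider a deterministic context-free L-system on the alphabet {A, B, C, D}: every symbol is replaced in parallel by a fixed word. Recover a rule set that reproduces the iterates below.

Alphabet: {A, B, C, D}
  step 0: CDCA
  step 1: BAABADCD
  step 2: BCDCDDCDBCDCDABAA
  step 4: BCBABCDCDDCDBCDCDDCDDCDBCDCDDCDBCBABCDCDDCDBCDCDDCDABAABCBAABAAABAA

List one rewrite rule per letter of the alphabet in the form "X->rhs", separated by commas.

A->DCD, B->BC, C->BA, D->A

  step 1 ⇒ step 2: BAABADCD ⇒ BC·DCD·DCD·BC·DCD·A·BA·A
    A ↦ DCD
    B ↦ BC
    C ↦ BA
    D ↦ A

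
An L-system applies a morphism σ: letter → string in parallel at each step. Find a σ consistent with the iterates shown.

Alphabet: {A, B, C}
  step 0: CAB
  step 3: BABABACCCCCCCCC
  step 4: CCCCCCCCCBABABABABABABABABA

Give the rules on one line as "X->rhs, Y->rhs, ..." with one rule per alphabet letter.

A->CC, B->C, C->BA

  step 3 ⇒ step 4: BABABACCCCCCCCC ⇒ C·CC·C·CC·C·CC·BA·BA·BA·BA·BA·BA·BA·BA·BA
    A ↦ CC
    B ↦ C
    C ↦ BA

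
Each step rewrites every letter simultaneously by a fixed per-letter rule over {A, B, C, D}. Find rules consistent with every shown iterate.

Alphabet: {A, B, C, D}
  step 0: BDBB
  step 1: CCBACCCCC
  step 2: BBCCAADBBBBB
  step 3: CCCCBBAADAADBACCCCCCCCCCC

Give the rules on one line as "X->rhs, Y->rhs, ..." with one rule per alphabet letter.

A->AAD, B->CC, C->B, D->BAC

  step 2 ⇒ step 3: BBCCAADBBBBB ⇒ CC·CC·B·B·AAD·AAD·BAC·CC·CC·CC·CC·CC
    A ↦ AAD
    B ↦ CC
    C ↦ B
    D ↦ BAC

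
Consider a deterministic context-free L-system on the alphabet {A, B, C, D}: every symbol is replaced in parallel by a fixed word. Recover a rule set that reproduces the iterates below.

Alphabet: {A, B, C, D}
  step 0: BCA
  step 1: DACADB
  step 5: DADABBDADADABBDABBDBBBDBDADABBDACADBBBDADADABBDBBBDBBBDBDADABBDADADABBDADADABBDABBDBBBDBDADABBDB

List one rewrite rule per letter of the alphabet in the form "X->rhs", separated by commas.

A->DB, B->DA, C->CA, D->BB

  step 0 ⇒ step 1: BCA ⇒ DA·CA·DB
    A ↦ DB
    B ↦ DA
    C ↦ CA
    D ↦ BB  (constrained at step 1)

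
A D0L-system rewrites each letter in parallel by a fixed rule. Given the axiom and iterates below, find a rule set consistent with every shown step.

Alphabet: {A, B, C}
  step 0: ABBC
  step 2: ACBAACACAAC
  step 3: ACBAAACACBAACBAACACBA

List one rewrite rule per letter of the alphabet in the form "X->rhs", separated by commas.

  step 2 ⇒ step 3: ACBAACACAAC ⇒ AC·BA·A·AC·AC·BA·AC·BA·AC·AC·BA
    A ↦ AC
    B ↦ A
    C ↦ BA

A->AC, B->A, C->BA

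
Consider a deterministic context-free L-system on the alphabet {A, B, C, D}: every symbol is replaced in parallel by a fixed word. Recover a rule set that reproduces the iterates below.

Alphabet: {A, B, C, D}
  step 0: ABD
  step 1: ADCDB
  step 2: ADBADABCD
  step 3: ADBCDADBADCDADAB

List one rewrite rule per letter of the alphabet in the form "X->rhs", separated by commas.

  step 2 ⇒ step 3: ADBADABCD ⇒ AD·B·CD·AD·B·AD·CD·ADA·B
    A ↦ AD
    B ↦ CD
    C ↦ ADA
    D ↦ B

A->AD, B->CD, C->ADA, D->B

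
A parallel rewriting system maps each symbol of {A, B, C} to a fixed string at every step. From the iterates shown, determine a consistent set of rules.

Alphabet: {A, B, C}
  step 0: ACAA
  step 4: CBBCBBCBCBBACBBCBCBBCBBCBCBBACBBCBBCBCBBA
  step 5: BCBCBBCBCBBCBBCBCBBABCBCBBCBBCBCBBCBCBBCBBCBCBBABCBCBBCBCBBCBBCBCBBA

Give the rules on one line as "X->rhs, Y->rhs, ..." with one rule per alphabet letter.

A->BA, B->CB, C->B

  step 4 ⇒ step 5: CBBCBBCBCBBACBBCBCBBCBBCBCBBACBBCBBCBCBBA ⇒ B·CB·CB·B·CB·CB·B·CB·B·CB·CB·BA·B·CB·CB·B·CB·B·CB·CB·B·CB·CB·B·CB·B·CB·CB·BA·B·CB·CB·B·CB·CB·B·CB·B·CB·CB·BA
    A ↦ BA
    B ↦ CB
    C ↦ B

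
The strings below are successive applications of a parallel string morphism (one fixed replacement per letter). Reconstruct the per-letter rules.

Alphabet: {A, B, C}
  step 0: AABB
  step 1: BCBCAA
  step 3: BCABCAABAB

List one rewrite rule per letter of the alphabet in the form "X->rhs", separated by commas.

A->BC, B->A, C->B

  step 0 ⇒ step 1: AABB ⇒ BC·BC·A·A
    A ↦ BC
    B ↦ A
    C ↦ B  (constrained at step 1)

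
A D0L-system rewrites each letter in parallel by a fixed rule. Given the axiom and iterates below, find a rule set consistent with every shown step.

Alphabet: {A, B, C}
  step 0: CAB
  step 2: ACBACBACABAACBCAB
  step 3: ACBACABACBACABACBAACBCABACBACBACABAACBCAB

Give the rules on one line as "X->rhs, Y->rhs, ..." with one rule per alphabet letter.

A->ACB, B->CAB, C->A

  step 2 ⇒ step 3: ACBACBACABAACBCAB ⇒ ACB·A·CAB·ACB·A·CAB·ACB·A·ACB·CAB·ACB·ACB·A·CAB·A·ACB·CAB
    A ↦ ACB
    B ↦ CAB
    C ↦ A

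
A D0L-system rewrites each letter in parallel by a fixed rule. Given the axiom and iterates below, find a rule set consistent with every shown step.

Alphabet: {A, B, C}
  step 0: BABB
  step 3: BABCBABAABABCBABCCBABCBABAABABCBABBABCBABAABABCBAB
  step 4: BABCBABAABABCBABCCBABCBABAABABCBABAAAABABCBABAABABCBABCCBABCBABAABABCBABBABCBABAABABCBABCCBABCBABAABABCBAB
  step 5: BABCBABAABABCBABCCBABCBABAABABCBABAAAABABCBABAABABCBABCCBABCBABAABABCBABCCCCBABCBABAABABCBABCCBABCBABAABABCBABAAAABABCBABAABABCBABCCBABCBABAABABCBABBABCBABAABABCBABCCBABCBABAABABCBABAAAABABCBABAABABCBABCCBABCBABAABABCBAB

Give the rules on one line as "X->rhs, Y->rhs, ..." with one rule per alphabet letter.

  step 4 ⇒ step 5: BABCBABAABABCBABCCBABCBABAABABCBABAAAABABCBABAABABCBABCCBABCBABAABABCBABBABCBABAABABCBABCCBABCBABAABABCBAB ⇒ BAB·C·BAB·AA·BAB·C·BAB·C·C·BAB·C·BAB·AA·BAB·C·BAB·AA·AA·BAB·C·BAB·AA·BAB·C·BAB·C·C·BAB·C·BAB·AA·BAB·C·BAB·C·C·C·C·BAB·C·BAB·AA·BAB·C·BAB·C·C·BAB·C·BAB·AA·BAB·C·BAB·AA·AA·BAB·C·BAB·AA·BAB·C·BAB·C·C·BAB·C·BAB·AA·BAB·C·BAB·BAB·C·BAB·AA·BAB·C·BAB·C·C·BAB·C·BAB·AA·BAB·C·BAB·AA·AA·BAB·C·BAB·AA·BAB·C·BAB·C·C·BAB·C·BAB·AA·BAB·C·BAB
    A ↦ C
    B ↦ BAB
    C ↦ AA

A->C, B->BAB, C->AA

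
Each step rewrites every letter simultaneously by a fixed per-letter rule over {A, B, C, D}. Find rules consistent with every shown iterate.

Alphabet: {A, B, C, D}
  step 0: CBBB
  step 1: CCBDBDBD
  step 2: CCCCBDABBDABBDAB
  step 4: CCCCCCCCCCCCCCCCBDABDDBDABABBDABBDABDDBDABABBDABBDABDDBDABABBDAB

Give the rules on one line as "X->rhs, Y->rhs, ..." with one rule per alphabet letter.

  step 1 ⇒ step 2: CCBDBDBD ⇒ CC·CC·BD·AB·BD·AB·BD·AB
    B ↦ BD
    C ↦ CC
    D ↦ AB
    A ↦ DD  (constrained at step 2)

A->DD, B->BD, C->CC, D->AB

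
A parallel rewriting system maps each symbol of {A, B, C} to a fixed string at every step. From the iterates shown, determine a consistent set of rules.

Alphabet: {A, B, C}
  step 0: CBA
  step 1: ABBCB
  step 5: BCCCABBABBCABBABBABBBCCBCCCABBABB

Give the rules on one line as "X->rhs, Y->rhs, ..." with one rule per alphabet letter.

A->B, B->C, C->ABB

  step 0 ⇒ step 1: CBA ⇒ ABB·C·B
    A ↦ B
    B ↦ C
    C ↦ ABB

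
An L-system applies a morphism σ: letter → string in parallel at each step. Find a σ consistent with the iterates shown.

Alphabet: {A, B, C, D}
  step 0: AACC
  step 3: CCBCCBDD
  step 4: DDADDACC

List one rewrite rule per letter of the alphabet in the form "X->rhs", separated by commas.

A->CB, B->A, C->D, D->C

  step 3 ⇒ step 4: CCBCCBDD ⇒ D·D·A·D·D·A·C·C
    B ↦ A
    C ↦ D
    D ↦ C
    A ↦ CB  (constrained at step 0)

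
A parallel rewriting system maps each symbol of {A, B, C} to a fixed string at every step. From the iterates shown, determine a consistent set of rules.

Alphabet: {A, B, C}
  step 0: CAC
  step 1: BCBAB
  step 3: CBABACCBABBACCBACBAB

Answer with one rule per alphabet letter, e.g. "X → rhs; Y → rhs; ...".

A->CBA, B->AC, C->B

  step 0 ⇒ step 1: CAC ⇒ B·CBA·B
    A ↦ CBA
    C ↦ B
    B ↦ AC  (constrained at step 1)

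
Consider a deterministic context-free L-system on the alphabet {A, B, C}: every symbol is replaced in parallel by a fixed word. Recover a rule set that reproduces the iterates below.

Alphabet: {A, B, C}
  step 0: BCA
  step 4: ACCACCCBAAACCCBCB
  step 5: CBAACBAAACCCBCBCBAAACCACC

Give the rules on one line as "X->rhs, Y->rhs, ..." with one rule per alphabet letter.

  step 4 ⇒ step 5: ACCACCCBAAACCCBCB ⇒ CB·A·A·CB·A·A·A·CC·CB·CB·CB·A·A·A·CC·A·CC
    A ↦ CB
    B ↦ CC
    C ↦ A

A->CB, B->CC, C->A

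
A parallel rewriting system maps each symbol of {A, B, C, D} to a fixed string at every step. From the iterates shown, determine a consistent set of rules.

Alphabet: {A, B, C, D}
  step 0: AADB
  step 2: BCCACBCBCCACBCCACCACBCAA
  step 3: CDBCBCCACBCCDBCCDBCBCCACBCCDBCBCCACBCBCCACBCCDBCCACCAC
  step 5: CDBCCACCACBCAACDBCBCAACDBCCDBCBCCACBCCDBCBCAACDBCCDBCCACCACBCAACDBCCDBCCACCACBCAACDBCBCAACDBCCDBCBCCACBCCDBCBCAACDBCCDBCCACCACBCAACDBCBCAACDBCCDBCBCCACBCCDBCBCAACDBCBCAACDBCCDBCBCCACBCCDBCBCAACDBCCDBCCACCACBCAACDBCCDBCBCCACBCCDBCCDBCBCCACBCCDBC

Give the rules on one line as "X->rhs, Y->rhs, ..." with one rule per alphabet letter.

  step 2 ⇒ step 3: BCCACBCBCCACBCCACCACBCAA ⇒ CD·BC·BC·CAC·BC·CD·BC·CD·BC·BC·CAC·BC·CD·BC·BC·CAC·BC·BC·CAC·BC·CD·BC·CAC·CAC
    A ↦ CAC
    B ↦ CD
    C ↦ BC
    D ↦ AA  (constrained at step 0)

A->CAC, B->CD, C->BC, D->AA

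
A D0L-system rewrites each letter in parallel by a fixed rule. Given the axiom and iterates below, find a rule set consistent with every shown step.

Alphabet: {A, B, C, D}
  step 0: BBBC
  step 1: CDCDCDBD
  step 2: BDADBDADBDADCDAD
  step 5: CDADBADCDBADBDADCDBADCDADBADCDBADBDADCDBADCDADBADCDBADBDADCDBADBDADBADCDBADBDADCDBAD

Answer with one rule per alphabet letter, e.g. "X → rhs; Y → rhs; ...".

A->B, B->CD, C->BD, D->AD

  step 1 ⇒ step 2: CDCDCDBD ⇒ BD·AD·BD·AD·BD·AD·CD·AD
    B ↦ CD
    C ↦ BD
    D ↦ AD
    A ↦ B  (constrained at step 2)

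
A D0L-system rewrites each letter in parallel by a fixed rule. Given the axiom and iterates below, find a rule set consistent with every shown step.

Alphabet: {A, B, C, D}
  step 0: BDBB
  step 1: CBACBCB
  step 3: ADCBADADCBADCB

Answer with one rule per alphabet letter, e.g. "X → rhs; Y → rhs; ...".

A->DC, B->CB, C->D, D->A

  step 0 ⇒ step 1: BDBB ⇒ CB·A·CB·CB
    B ↦ CB
    D ↦ A
    A ↦ DC  (constrained at step 1)
    C ↦ D  (constrained at step 1)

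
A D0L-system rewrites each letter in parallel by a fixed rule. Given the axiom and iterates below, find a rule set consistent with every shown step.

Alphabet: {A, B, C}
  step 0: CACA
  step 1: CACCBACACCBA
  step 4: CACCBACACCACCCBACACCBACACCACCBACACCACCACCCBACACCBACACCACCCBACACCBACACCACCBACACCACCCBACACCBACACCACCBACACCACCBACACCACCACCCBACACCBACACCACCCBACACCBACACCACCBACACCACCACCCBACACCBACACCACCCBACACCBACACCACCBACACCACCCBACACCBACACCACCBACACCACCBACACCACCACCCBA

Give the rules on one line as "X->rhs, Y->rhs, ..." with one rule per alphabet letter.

A->CBA, B->C, C->CAC

  step 0 ⇒ step 1: CACA ⇒ CAC·CBA·CAC·CBA
    A ↦ CBA
    C ↦ CAC
    B ↦ C  (constrained at step 1)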